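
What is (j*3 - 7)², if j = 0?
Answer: 49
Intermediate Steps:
(j*3 - 7)² = (0*3 - 7)² = (0 - 7)² = (-7)² = 49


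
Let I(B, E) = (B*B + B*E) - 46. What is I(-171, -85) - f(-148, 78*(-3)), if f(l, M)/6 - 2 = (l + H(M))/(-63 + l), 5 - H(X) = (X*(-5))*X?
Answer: 10866320/211 ≈ 51499.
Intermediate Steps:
H(X) = 5 + 5*X² (H(X) = 5 - X*(-5)*X = 5 - (-5*X)*X = 5 - (-5)*X² = 5 + 5*X²)
f(l, M) = 12 + 6*(5 + l + 5*M²)/(-63 + l) (f(l, M) = 12 + 6*((l + (5 + 5*M²))/(-63 + l)) = 12 + 6*((5 + l + 5*M²)/(-63 + l)) = 12 + 6*(5 + l + 5*M²)/(-63 + l))
I(B, E) = -46 + B² + B*E (I(B, E) = (B² + B*E) - 46 = -46 + B² + B*E)
I(-171, -85) - f(-148, 78*(-3)) = (-46 + (-171)² - 171*(-85)) - 6*(-121 + 3*(-148) + 5*(78*(-3))²)/(-63 - 148) = (-46 + 29241 + 14535) - 6*(-121 - 444 + 5*(-234)²)/(-211) = 43730 - 6*(-1)*(-121 - 444 + 5*54756)/211 = 43730 - 6*(-1)*(-121 - 444 + 273780)/211 = 43730 - 6*(-1)*273215/211 = 43730 - 1*(-1639290/211) = 43730 + 1639290/211 = 10866320/211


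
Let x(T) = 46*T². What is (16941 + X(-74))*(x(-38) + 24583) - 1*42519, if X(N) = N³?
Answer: -35336513500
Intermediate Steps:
(16941 + X(-74))*(x(-38) + 24583) - 1*42519 = (16941 + (-74)³)*(46*(-38)² + 24583) - 1*42519 = (16941 - 405224)*(46*1444 + 24583) - 42519 = -388283*(66424 + 24583) - 42519 = -388283*91007 - 42519 = -35336470981 - 42519 = -35336513500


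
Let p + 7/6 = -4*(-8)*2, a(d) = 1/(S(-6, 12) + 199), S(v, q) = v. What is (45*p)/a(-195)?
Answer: 1091415/2 ≈ 5.4571e+5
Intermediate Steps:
a(d) = 1/193 (a(d) = 1/(-6 + 199) = 1/193)
p = 377/6 (p = -7/6 - 4*(-8)*2 = -7/6 + 32*2 = -7/6 + 64 = 377/6 ≈ 62.833)
(45*p)/a(-195) = (45*(377/6))/(1/193) = (5655/2)*193 = 1091415/2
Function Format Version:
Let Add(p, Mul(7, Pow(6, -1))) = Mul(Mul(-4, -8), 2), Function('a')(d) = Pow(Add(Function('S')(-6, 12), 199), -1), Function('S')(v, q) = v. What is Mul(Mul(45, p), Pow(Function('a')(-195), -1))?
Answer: Rational(1091415, 2) ≈ 5.4571e+5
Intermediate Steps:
Function('a')(d) = Rational(1, 193) (Function('a')(d) = Pow(Add(-6, 199), -1) = Pow(193, -1) = Rational(1, 193))
p = Rational(377, 6) (p = Add(Rational(-7, 6), Mul(Mul(-4, -8), 2)) = Add(Rational(-7, 6), Mul(32, 2)) = Add(Rational(-7, 6), 64) = Rational(377, 6) ≈ 62.833)
Mul(Mul(45, p), Pow(Function('a')(-195), -1)) = Mul(Mul(45, Rational(377, 6)), Pow(Rational(1, 193), -1)) = Mul(Rational(5655, 2), 193) = Rational(1091415, 2)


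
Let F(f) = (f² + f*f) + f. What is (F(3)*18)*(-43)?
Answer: -16254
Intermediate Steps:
F(f) = f + 2*f² (F(f) = (f² + f²) + f = 2*f² + f = f + 2*f²)
(F(3)*18)*(-43) = ((3*(1 + 2*3))*18)*(-43) = ((3*(1 + 6))*18)*(-43) = ((3*7)*18)*(-43) = (21*18)*(-43) = 378*(-43) = -16254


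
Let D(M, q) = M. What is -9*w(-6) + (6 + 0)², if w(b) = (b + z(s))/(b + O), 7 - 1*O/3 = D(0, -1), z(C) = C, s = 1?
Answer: 39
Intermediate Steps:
O = 21 (O = 21 - 3*0 = 21 + 0 = 21)
w(b) = (1 + b)/(21 + b) (w(b) = (b + 1)/(b + 21) = (1 + b)/(21 + b))
-9*w(-6) + (6 + 0)² = -9*(1 - 6)/(21 - 6) + (6 + 0)² = -9*(-5)/15 + 6² = -3*(-5)/5 + 36 = -9*(-⅓) + 36 = 3 + 36 = 39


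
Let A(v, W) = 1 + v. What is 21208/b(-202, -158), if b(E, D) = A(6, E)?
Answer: 21208/7 ≈ 3029.7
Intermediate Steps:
b(E, D) = 7 (b(E, D) = 1 + 6 = 7)
21208/b(-202, -158) = 21208/7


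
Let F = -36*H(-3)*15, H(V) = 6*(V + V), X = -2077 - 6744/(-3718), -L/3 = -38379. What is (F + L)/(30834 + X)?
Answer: 250178643/53462635 ≈ 4.6795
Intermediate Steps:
L = 115137 (L = -3*(-38379) = 115137)
X = -3857771/1859 (X = -2077 - 6744*(-1/3718) = -2077 + 3372/1859 = -3857771/1859 ≈ -2075.2)
H(V) = 12*V (H(V) = 6*(2*V) = 12*V)
F = 19440 (F = -432*(-3)*15 = -36*(-36)*15 = 1296*15 = 19440)
(F + L)/(30834 + X) = (19440 + 115137)/(30834 - 3857771/1859) = 134577/(53462635/1859) = 134577*(1859/53462635) = 250178643/53462635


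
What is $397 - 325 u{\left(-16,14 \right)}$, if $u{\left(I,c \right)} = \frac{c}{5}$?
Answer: $-513$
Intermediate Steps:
$u{\left(I,c \right)} = \frac{c}{5}$ ($u{\left(I,c \right)} = c \frac{1}{5} = \frac{c}{5}$)
$397 - 325 u{\left(-16,14 \right)} = 397 - 325 \cdot \frac{1}{5} \cdot 14 = 397 - 910 = -513$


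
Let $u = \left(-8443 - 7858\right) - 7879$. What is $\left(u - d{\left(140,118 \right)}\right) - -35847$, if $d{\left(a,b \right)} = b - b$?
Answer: $11667$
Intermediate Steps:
$d{\left(a,b \right)} = 0$
$u = -24180$ ($u = -16301 - 7879 = -24180$)
$\left(u - d{\left(140,118 \right)}\right) - -35847 = \left(-24180 - 0\right) - -35847 = \left(-24180 + 0\right) + 35847 = -24180 + 35847 = 11667$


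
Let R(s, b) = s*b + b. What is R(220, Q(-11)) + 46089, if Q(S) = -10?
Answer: 43879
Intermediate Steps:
R(s, b) = b + b*s (R(s, b) = b*s + b = b + b*s)
R(220, Q(-11)) + 46089 = -10*(1 + 220) + 46089 = -10*221 + 46089 = -2210 + 46089 = 43879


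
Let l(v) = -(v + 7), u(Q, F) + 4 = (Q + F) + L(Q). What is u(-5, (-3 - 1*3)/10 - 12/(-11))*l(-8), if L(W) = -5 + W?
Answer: -1018/55 ≈ -18.509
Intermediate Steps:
u(Q, F) = -9 + F + 2*Q (u(Q, F) = -4 + ((Q + F) + (-5 + Q)) = -4 + ((F + Q) + (-5 + Q)) = -4 + (-5 + F + 2*Q) = -9 + F + 2*Q)
l(v) = -7 - v (l(v) = -(7 + v) = -7 - v)
u(-5, (-3 - 1*3)/10 - 12/(-11))*l(-8) = (-9 + ((-3 - 1*3)/10 - 12/(-11)) + 2*(-5))*(-7 - 1*(-8)) = (-9 + ((-3 - 3)*(1/10) - 12*(-1/11)) - 10)*(-7 + 8) = (-9 + (-6*1/10 + 12/11) - 10)*1 = (-9 + (-3/5 + 12/11) - 10)*1 = (-9 + 27/55 - 10)*1 = -1018/55*1 = -1018/55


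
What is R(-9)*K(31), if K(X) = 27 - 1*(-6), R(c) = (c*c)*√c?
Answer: 8019*I ≈ 8019.0*I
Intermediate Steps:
R(c) = c^(5/2) (R(c) = c²*√c = c^(5/2))
K(X) = 33 (K(X) = 27 + 6 = 33)
R(-9)*K(31) = (-9)^(5/2)*33 = (243*I)*33 = 8019*I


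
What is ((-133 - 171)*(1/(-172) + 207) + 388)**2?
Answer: 7231495452736/1849 ≈ 3.9110e+9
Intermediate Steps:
((-133 - 171)*(1/(-172) + 207) + 388)**2 = (-304*(-1/172 + 207) + 388)**2 = (-304*35603/172 + 388)**2 = (-2705828/43 + 388)**2 = (-2689144/43)**2 = 7231495452736/1849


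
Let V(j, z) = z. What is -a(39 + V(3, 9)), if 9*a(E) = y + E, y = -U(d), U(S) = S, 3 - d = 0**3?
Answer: -5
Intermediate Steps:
d = 3 (d = 3 - 1*0**3 = 3 - 1*0 = 3 + 0 = 3)
y = -3 (y = -1*3 = -3)
a(E) = -1/3 + E/9 (a(E) = (-3 + E)/9 = -1/3 + E/9)
-a(39 + V(3, 9)) = -(-1/3 + (39 + 9)/9) = -(-1/3 + (1/9)*48) = -(-1/3 + 16/3) = -1*5 = -5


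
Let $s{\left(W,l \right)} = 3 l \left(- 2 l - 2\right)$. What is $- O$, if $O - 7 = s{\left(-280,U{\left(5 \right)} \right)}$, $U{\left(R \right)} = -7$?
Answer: $245$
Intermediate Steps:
$s{\left(W,l \right)} = 3 l \left(-2 - 2 l\right)$
$O = -245$ ($O = 7 - - 42 \left(1 - 7\right) = 7 - \left(-42\right) \left(-6\right) = 7 - 252 = -245$)
$- O = \left(-1\right) \left(-245\right) = 245$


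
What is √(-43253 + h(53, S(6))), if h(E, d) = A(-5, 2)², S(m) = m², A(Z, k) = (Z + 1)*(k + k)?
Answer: I*√42997 ≈ 207.36*I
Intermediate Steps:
A(Z, k) = 2*k*(1 + Z) (A(Z, k) = (1 + Z)*(2*k) = 2*k*(1 + Z))
h(E, d) = 256 (h(E, d) = (2*2*(1 - 5))² = (2*2*(-4))² = (-16)² = 256)
√(-43253 + h(53, S(6))) = √(-43253 + 256) = √(-42997) = I*√42997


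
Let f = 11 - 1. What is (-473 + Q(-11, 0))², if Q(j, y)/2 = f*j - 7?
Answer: 499849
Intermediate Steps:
f = 10
Q(j, y) = -14 + 20*j (Q(j, y) = 2*(10*j - 7) = 2*(-7 + 10*j) = -14 + 20*j)
(-473 + Q(-11, 0))² = (-473 + (-14 + 20*(-11)))² = (-473 + (-14 - 220))² = (-473 - 234)² = (-707)² = 499849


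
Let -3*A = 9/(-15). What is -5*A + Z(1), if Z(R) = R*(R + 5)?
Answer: 5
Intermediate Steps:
Z(R) = R*(5 + R)
A = ⅕ (A = -3/(-15) = -3*(-1)/15 = -⅓*(-⅗) = ⅕ ≈ 0.20000)
-5*A + Z(1) = -5*⅕ + 1*(5 + 1) = -1 + 1*6 = -1 + 6 = 5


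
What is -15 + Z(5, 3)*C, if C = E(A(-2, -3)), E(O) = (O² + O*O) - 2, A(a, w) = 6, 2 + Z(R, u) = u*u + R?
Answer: 825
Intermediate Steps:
Z(R, u) = -2 + R + u² (Z(R, u) = -2 + (u*u + R) = -2 + (u² + R) = -2 + (R + u²) = -2 + R + u²)
E(O) = -2 + 2*O² (E(O) = (O² + O²) - 2 = 2*O² - 2 = -2 + 2*O²)
C = 70 (C = -2 + 2*6² = -2 + 2*36 = -2 + 72 = 70)
-15 + Z(5, 3)*C = -15 + (-2 + 5 + 3²)*70 = -15 + (-2 + 5 + 9)*70 = -15 + 12*70 = -15 + 840 = 825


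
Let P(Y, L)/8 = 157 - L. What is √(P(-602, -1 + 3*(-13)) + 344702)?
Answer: √346278 ≈ 588.45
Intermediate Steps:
P(Y, L) = 1256 - 8*L (P(Y, L) = 8*(157 - L) = 1256 - 8*L)
√(P(-602, -1 + 3*(-13)) + 344702) = √((1256 - 8*(-1 + 3*(-13))) + 344702) = √((1256 - 8*(-1 - 39)) + 344702) = √((1256 - 8*(-40)) + 344702) = √((1256 + 320) + 344702) = √(1576 + 344702) = √346278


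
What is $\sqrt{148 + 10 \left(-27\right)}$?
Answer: $i \sqrt{122} \approx 11.045 i$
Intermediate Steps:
$\sqrt{148 + 10 \left(-27\right)} = \sqrt{148 - 270} = \sqrt{-122} = i \sqrt{122}$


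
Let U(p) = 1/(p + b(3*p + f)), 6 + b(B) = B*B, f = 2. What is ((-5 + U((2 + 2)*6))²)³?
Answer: 429592901096425843421338681/27499951665597803438656 ≈ 15622.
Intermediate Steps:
b(B) = -6 + B² (b(B) = -6 + B*B = -6 + B²)
U(p) = 1/(-6 + p + (2 + 3*p)²) (U(p) = 1/(p + (-6 + (3*p + 2)²)) = 1/(p + (-6 + (2 + 3*p)²)) = 1/(-6 + p + (2 + 3*p)²))
((-5 + U((2 + 2)*6))²)³ = ((-5 + 1/(-6 + (2 + 2)*6 + (2 + 3*((2 + 2)*6))²))²)³ = ((-5 + 1/(-6 + 4*6 + (2 + 3*(4*6))²))²)³ = ((-5 + 1/(-6 + 24 + (2 + 3*24)²))²)³ = ((-5 + 1/(-6 + 24 + (2 + 72)²))²)³ = ((-5 + 1/(-6 + 24 + 74²))²)³ = ((-5 + 1/(-6 + 24 + 5476))²)³ = ((-5 + 1/5494)²)³ = ((-27469/5494)²)³ = (754545961/30184036)³ = 429592901096425843421338681/27499951665597803438656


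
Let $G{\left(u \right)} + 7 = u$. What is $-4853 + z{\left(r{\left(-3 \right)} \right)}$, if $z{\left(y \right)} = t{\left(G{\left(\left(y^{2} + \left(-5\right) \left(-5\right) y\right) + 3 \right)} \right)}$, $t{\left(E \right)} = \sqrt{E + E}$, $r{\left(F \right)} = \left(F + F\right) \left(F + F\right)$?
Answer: $-4853 + 4 \sqrt{274} \approx -4786.8$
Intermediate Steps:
$G{\left(u \right)} = -7 + u$
$r{\left(F \right)} = 4 F^{2}$ ($r{\left(F \right)} = 2 F 2 F = 4 F^{2}$)
$t{\left(E \right)} = \sqrt{2} \sqrt{E}$ ($t{\left(E \right)} = \sqrt{2 E} = \sqrt{2} \sqrt{E}$)
$z{\left(y \right)} = \sqrt{2} \sqrt{-4 + y^{2} + 25 y}$ ($z{\left(y \right)} = \sqrt{2} \sqrt{-7 + \left(\left(y^{2} + \left(-5\right) \left(-5\right) y\right) + 3\right)} = \sqrt{2} \sqrt{-7 + \left(\left(y^{2} + 25 y\right) + 3\right)} = \sqrt{2} \sqrt{-7 + \left(3 + y^{2} + 25 y\right)} = \sqrt{2} \sqrt{-4 + y^{2} + 25 y}$)
$-4853 + z{\left(r{\left(-3 \right)} \right)} = -4853 + \sqrt{-8 + 2 \left(4 \left(-3\right)^{2}\right)^{2} + 50 \cdot 4 \left(-3\right)^{2}} = -4853 + \sqrt{-8 + 2 \left(4 \cdot 9\right)^{2} + 50 \cdot 4 \cdot 9} = -4853 + \sqrt{-8 + 2 \cdot 36^{2} + 50 \cdot 36} = -4853 + \sqrt{-8 + 2 \cdot 1296 + 1800} = -4853 + \sqrt{-8 + 2592 + 1800} = -4853 + \sqrt{4384} = -4853 + 4 \sqrt{274}$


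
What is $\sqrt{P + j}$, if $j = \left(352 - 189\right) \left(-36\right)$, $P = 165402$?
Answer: $3 \sqrt{17726} \approx 399.42$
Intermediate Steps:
$j = -5868$ ($j = 163 \left(-36\right) = -5868$)
$\sqrt{P + j} = \sqrt{165402 - 5868} = \sqrt{159534} = 3 \sqrt{17726}$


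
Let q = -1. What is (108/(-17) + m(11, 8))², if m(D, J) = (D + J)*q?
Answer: 185761/289 ≈ 642.77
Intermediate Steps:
m(D, J) = -D - J (m(D, J) = (D + J)*(-1) = -D - J)
(108/(-17) + m(11, 8))² = (108/(-17) + (-1*11 - 1*8))² = (108*(-1/17) + (-11 - 8))² = (-108/17 - 19)² = (-431/17)² = 185761/289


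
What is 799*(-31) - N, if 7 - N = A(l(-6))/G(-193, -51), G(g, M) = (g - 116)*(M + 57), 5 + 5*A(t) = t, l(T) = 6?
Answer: -229673521/9270 ≈ -24776.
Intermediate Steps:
A(t) = -1 + t/5
G(g, M) = (-116 + g)*(57 + M)
N = 64891/9270 (N = 7 - (-1 + (⅕)*6)/(-6612 - 116*(-51) + 57*(-193) - 51*(-193)) = 7 - (-1 + 6/5)/(-6612 + 5916 - 11001 + 9843) = 7 - 1/(5*(-1854)) = 7 - (-1)/(5*1854) = 7 - 1*(-1/9270) = 7 + 1/9270 = 64891/9270 ≈ 7.0001)
799*(-31) - N = 799*(-31) - 1*64891/9270 = -24769 - 64891/9270 = -229673521/9270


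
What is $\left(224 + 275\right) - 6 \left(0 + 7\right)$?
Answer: $457$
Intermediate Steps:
$\left(224 + 275\right) - 6 \left(0 + 7\right) = 499 - 42 = 457$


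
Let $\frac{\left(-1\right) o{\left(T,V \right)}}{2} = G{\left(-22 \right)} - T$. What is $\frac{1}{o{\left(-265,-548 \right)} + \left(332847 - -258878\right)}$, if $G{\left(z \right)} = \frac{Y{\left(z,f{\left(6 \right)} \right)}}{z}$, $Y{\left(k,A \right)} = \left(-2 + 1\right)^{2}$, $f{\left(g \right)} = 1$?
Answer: $\frac{11}{6503146} \approx 1.6915 \cdot 10^{-6}$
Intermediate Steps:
$Y{\left(k,A \right)} = 1$ ($Y{\left(k,A \right)} = \left(-1\right)^{2} = 1$)
$G{\left(z \right)} = \frac{1}{z}$ ($G{\left(z \right)} = 1 \frac{1}{z} = \frac{1}{z}$)
$o{\left(T,V \right)} = \frac{1}{11} + 2 T$ ($o{\left(T,V \right)} = - 2 \left(\frac{1}{-22} - T\right) = - 2 \left(- \frac{1}{22} - T\right) = \frac{1}{11} + 2 T$)
$\frac{1}{o{\left(-265,-548 \right)} + \left(332847 - -258878\right)} = \frac{1}{\left(\frac{1}{11} + 2 \left(-265\right)\right) + \left(332847 - -258878\right)} = \frac{1}{\left(\frac{1}{11} - 530\right) + \left(332847 + 258878\right)} = \frac{1}{- \frac{5829}{11} + 591725} = \frac{1}{\frac{6503146}{11}} = \frac{11}{6503146}$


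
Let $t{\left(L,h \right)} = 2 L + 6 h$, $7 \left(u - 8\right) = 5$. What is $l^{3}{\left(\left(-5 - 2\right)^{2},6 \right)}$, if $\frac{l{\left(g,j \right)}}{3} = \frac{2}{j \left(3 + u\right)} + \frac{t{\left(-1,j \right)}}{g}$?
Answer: $\frac{660093769243}{64867893832} \approx 10.176$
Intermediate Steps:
$u = \frac{61}{7}$ ($u = 8 + \frac{1}{7} \cdot 5 = 8 + \frac{5}{7} = \frac{61}{7} \approx 8.7143$)
$l{\left(g,j \right)} = \frac{21}{41 j} + \frac{3 \left(-2 + 6 j\right)}{g}$ ($l{\left(g,j \right)} = 3 \left(\frac{2}{j \left(3 + \frac{61}{7}\right)} + \frac{2 \left(-1\right) + 6 j}{g}\right) = 3 \left(\frac{2}{j \frac{82}{7}} + \frac{-2 + 6 j}{g}\right) = 3 \left(\frac{2}{\frac{82}{7} j} + \frac{-2 + 6 j}{g}\right) = 3 \left(2 \frac{7}{82 j} + \frac{-2 + 6 j}{g}\right) = 3 \left(\frac{7}{41 j} + \frac{-2 + 6 j}{g}\right) = \frac{21}{41 j} + \frac{3 \left(-2 + 6 j\right)}{g}$)
$l^{3}{\left(\left(-5 - 2\right)^{2},6 \right)} = \left(- \frac{6}{\left(-5 - 2\right)^{2}} + \frac{21}{41 \cdot 6} + 18 \cdot 6 \frac{1}{\left(-5 - 2\right)^{2}}\right)^{3} = \left(- \frac{6}{\left(-7\right)^{2}} + \frac{21}{41} \cdot \frac{1}{6} + 18 \cdot 6 \frac{1}{\left(-7\right)^{2}}\right)^{3} = \left(- \frac{6}{49} + \frac{7}{82} + 18 \cdot 6 \cdot \frac{1}{49}\right)^{3} = \left(\left(-6\right) \frac{1}{49} + \frac{7}{82} + 18 \cdot 6 \cdot \frac{1}{49}\right)^{3} = \left(- \frac{6}{49} + \frac{7}{82} + \frac{108}{49}\right)^{3} = \left(\frac{8707}{4018}\right)^{3} = \frac{660093769243}{64867893832}$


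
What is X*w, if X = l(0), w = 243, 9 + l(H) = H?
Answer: -2187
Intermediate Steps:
l(H) = -9 + H
X = -9 (X = -9 + 0 = -9)
X*w = -9*243 = -2187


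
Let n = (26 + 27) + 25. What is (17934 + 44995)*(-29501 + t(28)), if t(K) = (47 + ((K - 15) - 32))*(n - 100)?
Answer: -1895232693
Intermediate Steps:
n = 78 (n = 53 + 25 = 78)
t(K) = -22*K (t(K) = (47 + ((K - 15) - 32))*(78 - 100) = (47 + ((-15 + K) - 32))*(-22) = (47 + (-47 + K))*(-22) = K*(-22) = -22*K)
(17934 + 44995)*(-29501 + t(28)) = (17934 + 44995)*(-29501 - 22*28) = 62929*(-29501 - 616) = 62929*(-30117) = -1895232693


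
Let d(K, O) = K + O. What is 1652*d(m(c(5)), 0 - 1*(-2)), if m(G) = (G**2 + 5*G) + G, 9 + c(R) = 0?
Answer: 47908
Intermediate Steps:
c(R) = -9 (c(R) = -9 + 0 = -9)
m(G) = G**2 + 6*G
1652*d(m(c(5)), 0 - 1*(-2)) = 1652*(-9*(6 - 9) + (0 - 1*(-2))) = 1652*(-9*(-3) + (0 + 2)) = 1652*(27 + 2) = 1652*29 = 47908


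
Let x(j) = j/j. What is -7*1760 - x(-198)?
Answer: -12321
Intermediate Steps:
x(j) = 1
-7*1760 - x(-198) = -7*1760 - 1*1 = -12320 - 1 = -12321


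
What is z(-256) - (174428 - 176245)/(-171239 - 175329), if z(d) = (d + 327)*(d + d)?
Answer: -12598441753/346568 ≈ -36352.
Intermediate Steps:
z(d) = 2*d*(327 + d) (z(d) = (327 + d)*(2*d) = 2*d*(327 + d))
z(-256) - (174428 - 176245)/(-171239 - 175329) = 2*(-256)*(327 - 256) - (174428 - 176245)/(-171239 - 175329) = 2*(-256)*71 - (-1817)/(-346568) = -36352 - (-1817)*(-1)/346568 = -36352 - 1*1817/346568 = -36352 - 1817/346568 = -12598441753/346568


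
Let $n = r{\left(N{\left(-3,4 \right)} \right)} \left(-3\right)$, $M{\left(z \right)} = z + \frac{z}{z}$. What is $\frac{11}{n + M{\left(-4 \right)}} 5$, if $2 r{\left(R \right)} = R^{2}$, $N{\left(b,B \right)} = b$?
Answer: $- \frac{10}{3} \approx -3.3333$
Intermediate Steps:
$r{\left(R \right)} = \frac{R^{2}}{2}$
$M{\left(z \right)} = 1 + z$ ($M{\left(z \right)} = z + 1 = 1 + z$)
$n = - \frac{27}{2}$ ($n = \frac{\left(-3\right)^{2}}{2} \left(-3\right) = \frac{1}{2} \cdot 9 \left(-3\right) = \frac{9}{2} \left(-3\right) = - \frac{27}{2} \approx -13.5$)
$\frac{11}{n + M{\left(-4 \right)}} 5 = \frac{11}{- \frac{27}{2} + \left(1 - 4\right)} 5 = \frac{11}{- \frac{27}{2} - 3} \cdot 5 = \frac{11}{- \frac{33}{2}} \cdot 5 = 11 \left(- \frac{2}{33}\right) 5 = \left(- \frac{2}{3}\right) 5 = - \frac{10}{3}$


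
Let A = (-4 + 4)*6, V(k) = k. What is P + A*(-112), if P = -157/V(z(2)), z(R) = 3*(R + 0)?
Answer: -157/6 ≈ -26.167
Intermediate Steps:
z(R) = 3*R
P = -157/6 (P = -157/(3*2) = -157/6 ≈ -26.167)
A = 0 (A = 0*6 = 0)
P + A*(-112) = -157/6 + 0*(-112) = -157/6 + 0 = -157/6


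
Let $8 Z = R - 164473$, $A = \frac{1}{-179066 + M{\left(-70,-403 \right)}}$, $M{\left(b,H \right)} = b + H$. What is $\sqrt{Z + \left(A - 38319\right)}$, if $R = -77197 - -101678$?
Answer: $\frac{i \sqrt{1799251507396717}}{179539} \approx 236.26 i$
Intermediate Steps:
$M{\left(b,H \right)} = H + b$
$R = 24481$ ($R = -77197 + 101678 = 24481$)
$A = - \frac{1}{179539}$ ($A = \frac{1}{-179066 - 473} = \frac{1}{-179539} = - \frac{1}{179539} \approx -5.5698 \cdot 10^{-6}$)
$Z = -17499$ ($Z = \frac{24481 - 164473}{8} = \frac{1}{8} \left(-139992\right) = -17499$)
$\sqrt{Z + \left(A - 38319\right)} = \sqrt{-17499 - \frac{6879754942}{179539}} = \sqrt{- \frac{10021507903}{179539}} = \frac{i \sqrt{1799251507396717}}{179539}$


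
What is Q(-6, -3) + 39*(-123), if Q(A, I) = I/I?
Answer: -4796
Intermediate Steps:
Q(A, I) = 1
Q(-6, -3) + 39*(-123) = 1 + 39*(-123) = 1 - 4797 = -4796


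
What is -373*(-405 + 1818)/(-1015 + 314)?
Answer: 527049/701 ≈ 751.85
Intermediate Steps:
-373*(-405 + 1818)/(-1015 + 314) = -527049/(-701) = -527049*(-1)/701 = -373*(-1413/701) = 527049/701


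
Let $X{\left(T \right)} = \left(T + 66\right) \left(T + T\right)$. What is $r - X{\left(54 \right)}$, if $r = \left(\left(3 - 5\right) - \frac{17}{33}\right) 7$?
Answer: $- \frac{428261}{33} \approx -12978.0$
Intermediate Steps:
$X{\left(T \right)} = 2 T \left(66 + T\right)$ ($X{\left(T \right)} = \left(66 + T\right) 2 T = 2 T \left(66 + T\right)$)
$r = - \frac{581}{33}$ ($r = \left(\left(3 - 5\right) - \frac{17}{33}\right) 7 = \left(-2 - \frac{17}{33}\right) 7 = \left(- \frac{83}{33}\right) 7 = - \frac{581}{33} \approx -17.606$)
$r - X{\left(54 \right)} = - \frac{581}{33} - 2 \cdot 54 \left(66 + 54\right) = - \frac{581}{33} - 2 \cdot 54 \cdot 120 = - \frac{581}{33} - 12960 = - \frac{428261}{33}$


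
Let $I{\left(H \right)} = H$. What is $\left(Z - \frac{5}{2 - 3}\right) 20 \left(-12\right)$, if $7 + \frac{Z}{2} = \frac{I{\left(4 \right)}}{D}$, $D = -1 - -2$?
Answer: $240$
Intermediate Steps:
$D = 1$ ($D = -1 + 2 = 1$)
$Z = -6$ ($Z = -14 + 2 \cdot \frac{4}{1} = -14 + 2 \cdot 4 \cdot 1 = -14 + 2 \cdot 4 = -14 + 8 = -6$)
$\left(Z - \frac{5}{2 - 3}\right) 20 \left(-12\right) = \left(-6 - \frac{5}{2 - 3}\right) 20 \left(-12\right) = \left(-6 - \frac{5}{-1}\right) 20 \left(-12\right) = \left(-6 - -5\right) 20 \left(-12\right) = \left(-6 + 5\right) 20 \left(-12\right) = \left(-1\right) 20 \left(-12\right) = \left(-20\right) \left(-12\right) = 240$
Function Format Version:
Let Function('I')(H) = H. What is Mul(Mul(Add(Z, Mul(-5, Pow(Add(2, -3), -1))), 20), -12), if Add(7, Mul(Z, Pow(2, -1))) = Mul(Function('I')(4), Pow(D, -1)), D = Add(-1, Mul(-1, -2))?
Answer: 240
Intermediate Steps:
D = 1 (D = Add(-1, 2) = 1)
Z = -6 (Z = Add(-14, Mul(2, Mul(4, Pow(1, -1)))) = Add(-14, Mul(2, Mul(4, 1))) = Add(-14, Mul(2, 4)) = Add(-14, 8) = -6)
Mul(Mul(Add(Z, Mul(-5, Pow(Add(2, -3), -1))), 20), -12) = Mul(Mul(Add(-6, Mul(-5, Pow(Add(2, -3), -1))), 20), -12) = Mul(Mul(Add(-6, Mul(-5, Pow(-1, -1))), 20), -12) = Mul(Mul(Add(-6, Mul(-5, -1)), 20), -12) = Mul(Mul(Add(-6, 5), 20), -12) = Mul(Mul(-1, 20), -12) = Mul(-20, -12) = 240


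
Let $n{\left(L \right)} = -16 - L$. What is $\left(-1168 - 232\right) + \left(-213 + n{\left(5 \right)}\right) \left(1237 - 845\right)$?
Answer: $-93128$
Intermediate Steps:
$\left(-1168 - 232\right) + \left(-213 + n{\left(5 \right)}\right) \left(1237 - 845\right) = \left(-1168 - 232\right) + \left(-213 - 21\right) \left(1237 - 845\right) = -1400 + \left(-213 - 21\right) 392 = -1400 - 91728 = -93128$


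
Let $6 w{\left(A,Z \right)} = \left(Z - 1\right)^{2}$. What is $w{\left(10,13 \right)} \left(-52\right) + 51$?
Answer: $-1197$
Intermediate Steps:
$w{\left(A,Z \right)} = \frac{\left(-1 + Z\right)^{2}}{6}$ ($w{\left(A,Z \right)} = \frac{\left(Z - 1\right)^{2}}{6} = \frac{\left(-1 + Z\right)^{2}}{6}$)
$w{\left(10,13 \right)} \left(-52\right) + 51 = \frac{\left(-1 + 13\right)^{2}}{6} \left(-52\right) + 51 = \frac{12^{2}}{6} \left(-52\right) + 51 = \frac{1}{6} \cdot 144 \left(-52\right) + 51 = 24 \left(-52\right) + 51 = -1248 + 51 = -1197$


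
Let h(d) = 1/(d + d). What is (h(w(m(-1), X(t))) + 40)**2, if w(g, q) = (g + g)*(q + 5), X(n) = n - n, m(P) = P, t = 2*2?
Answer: 638401/400 ≈ 1596.0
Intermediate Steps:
t = 4
X(n) = 0
w(g, q) = 2*g*(5 + q) (w(g, q) = (2*g)*(5 + q) = 2*g*(5 + q))
h(d) = 1/(2*d)
(h(w(m(-1), X(t))) + 40)**2 = (1/(2*((2*(-1)*(5 + 0)))) + 40)**2 = (1/(2*((2*(-1)*5))) + 40)**2 = ((1/2)/(-10) + 40)**2 = ((1/2)*(-1/10) + 40)**2 = (-1/20 + 40)**2 = (799/20)**2 = 638401/400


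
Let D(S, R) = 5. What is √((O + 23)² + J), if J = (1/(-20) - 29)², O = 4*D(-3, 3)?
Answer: √1077161/20 ≈ 51.893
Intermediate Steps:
O = 20 (O = 4*5 = 20)
J = 337561/400 (J = (-1/20 - 29)² = (-581/20)² = 337561/400 ≈ 843.90)
√((O + 23)² + J) = √((20 + 23)² + 337561/400) = √(43² + 337561/400) = √(1849 + 337561/400) = √(1077161/400) = √1077161/20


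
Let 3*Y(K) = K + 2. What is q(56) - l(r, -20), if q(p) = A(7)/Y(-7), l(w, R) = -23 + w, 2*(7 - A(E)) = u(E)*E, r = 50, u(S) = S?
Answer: -33/2 ≈ -16.500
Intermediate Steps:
Y(K) = 2/3 + K/3 (Y(K) = (K + 2)/3 = (2 + K)/3 = 2/3 + K/3)
A(E) = 7 - E**2/2 (A(E) = 7 - E*E/2 = 7 - E**2/2)
q(p) = 21/2 (q(p) = (7 - 1/2*7**2)/(2/3 + (1/3)*(-7)) = (7 - 1/2*49)/(2/3 - 7/3) = (7 - 49/2)/(-5/3) = -35/2*(-3/5) = 21/2)
q(56) - l(r, -20) = 21/2 - (-23 + 50) = 21/2 - 1*27 = 21/2 - 27 = -33/2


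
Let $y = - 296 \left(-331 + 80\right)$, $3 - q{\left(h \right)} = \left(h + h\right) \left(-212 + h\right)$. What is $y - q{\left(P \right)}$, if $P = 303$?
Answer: $129439$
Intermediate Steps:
$q{\left(h \right)} = 3 - 2 h \left(-212 + h\right)$ ($q{\left(h \right)} = 3 - \left(h + h\right) \left(-212 + h\right) = 3 - 2 h \left(-212 + h\right)$)
$y = 74296$ ($y = \left(-296\right) \left(-251\right) = 74296$)
$y - q{\left(P \right)} = 74296 - \left(3 - 2 \cdot 303^{2} + 424 \cdot 303\right) = 74296 - \left(3 - 183618 + 128472\right) = 74296 - -55143 = 74296 + 55143 = 129439$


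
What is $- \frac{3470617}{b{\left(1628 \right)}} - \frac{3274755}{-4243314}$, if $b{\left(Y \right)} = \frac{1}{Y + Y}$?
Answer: $- \frac{15983614681117391}{1414438} \approx -1.13 \cdot 10^{10}$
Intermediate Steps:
$b{\left(Y \right)} = \frac{1}{2 Y}$
$- \frac{3470617}{b{\left(1628 \right)}} - \frac{3274755}{-4243314} = - \frac{3470617}{\frac{1}{2} \cdot \frac{1}{1628}} - \frac{3274755}{-4243314} = - \frac{3470617}{\frac{1}{2} \cdot \frac{1}{1628}} - - \frac{1091585}{1414438} = - 3470617 \frac{1}{\frac{1}{3256}} + \frac{1091585}{1414438} = \left(-3470617\right) 3256 + \frac{1091585}{1414438} = -11300328952 + \frac{1091585}{1414438} = - \frac{15983614681117391}{1414438}$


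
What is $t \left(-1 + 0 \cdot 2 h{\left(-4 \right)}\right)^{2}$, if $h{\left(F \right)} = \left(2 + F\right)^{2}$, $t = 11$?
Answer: $11$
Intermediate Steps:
$t \left(-1 + 0 \cdot 2 h{\left(-4 \right)}\right)^{2} = 11 \left(-1 + 0 \cdot 2 \left(2 - 4\right)^{2}\right)^{2} = 11 \left(-1 + 0 \left(-2\right)^{2}\right)^{2} = 11 \left(-1 + 0 \cdot 4\right)^{2} = 11 \left(-1 + 0\right)^{2} = 11 \left(-1\right)^{2} = 11 \cdot 1 = 11$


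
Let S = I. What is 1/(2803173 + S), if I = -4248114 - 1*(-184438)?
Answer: -1/1260503 ≈ -7.9333e-7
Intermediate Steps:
I = -4063676 (I = -4248114 + 184438 = -4063676)
S = -4063676
1/(2803173 + S) = 1/(2803173 - 4063676) = 1/(-1260503) = -1/1260503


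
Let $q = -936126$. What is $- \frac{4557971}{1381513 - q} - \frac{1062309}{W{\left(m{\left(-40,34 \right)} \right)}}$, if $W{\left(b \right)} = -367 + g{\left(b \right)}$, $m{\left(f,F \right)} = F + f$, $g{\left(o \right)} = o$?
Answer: $\frac{2460348645268}{864479347} \approx 2846.0$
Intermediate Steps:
$W{\left(b \right)} = -367 + b$
$- \frac{4557971}{1381513 - q} - \frac{1062309}{W{\left(m{\left(-40,34 \right)} \right)}} = - \frac{4557971}{1381513 - -936126} - \frac{1062309}{-367 + \left(34 - 40\right)} = - \frac{4557971}{1381513 + 936126} - \frac{1062309}{-367 - 6} = - \frac{4557971}{2317639} - \frac{1062309}{-373} = \left(-4557971\right) \frac{1}{2317639} - - \frac{1062309}{373} = - \frac{4557971}{2317639} + \frac{1062309}{373} = \frac{2460348645268}{864479347}$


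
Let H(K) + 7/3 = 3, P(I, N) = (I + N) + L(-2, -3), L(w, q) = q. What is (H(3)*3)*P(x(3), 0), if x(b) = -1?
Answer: -8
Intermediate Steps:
P(I, N) = -3 + I + N (P(I, N) = (I + N) - 3 = -3 + I + N)
H(K) = 2/3 (H(K) = -7/3 + 3 = 2/3)
(H(3)*3)*P(x(3), 0) = ((2/3)*3)*(-3 - 1 + 0) = 2*(-4) = -8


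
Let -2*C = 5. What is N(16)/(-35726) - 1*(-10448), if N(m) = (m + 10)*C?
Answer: 373265313/35726 ≈ 10448.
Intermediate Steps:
C = -5/2 (C = -1/2*5 = -5/2 ≈ -2.5000)
N(m) = -25 - 5*m/2 (N(m) = (m + 10)*(-5/2) = (10 + m)*(-5/2) = -25 - 5*m/2)
N(16)/(-35726) - 1*(-10448) = (-25 - 5/2*16)/(-35726) - 1*(-10448) = (-25 - 40)*(-1/35726) + 10448 = -65*(-1/35726) + 10448 = 65/35726 + 10448 = 373265313/35726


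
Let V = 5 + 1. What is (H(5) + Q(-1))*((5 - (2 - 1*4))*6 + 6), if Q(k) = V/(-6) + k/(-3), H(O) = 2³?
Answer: 352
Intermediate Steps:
V = 6
H(O) = 8
Q(k) = -1 - k/3 (Q(k) = 6/(-6) + k/(-3) = 6*(-⅙) + k*(-⅓) = -1 - k/3)
(H(5) + Q(-1))*((5 - (2 - 1*4))*6 + 6) = (8 + (-1 - ⅓*(-1)))*((5 - (2 - 1*4))*6 + 6) = (8 + (-1 + ⅓))*((5 - (2 - 4))*6 + 6) = (8 - ⅔)*((5 - 1*(-2))*6 + 6) = 22*((5 + 2)*6 + 6)/3 = 22*(7*6 + 6)/3 = 22*(42 + 6)/3 = (22/3)*48 = 352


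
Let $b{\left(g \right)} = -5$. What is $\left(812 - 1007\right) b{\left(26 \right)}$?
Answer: $975$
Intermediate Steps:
$\left(812 - 1007\right) b{\left(26 \right)} = \left(812 - 1007\right) \left(-5\right) = \left(-195\right) \left(-5\right) = 975$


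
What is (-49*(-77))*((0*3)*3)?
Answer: 0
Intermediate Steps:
(-49*(-77))*((0*3)*3) = 3773*(0*3) = 3773*0 = 0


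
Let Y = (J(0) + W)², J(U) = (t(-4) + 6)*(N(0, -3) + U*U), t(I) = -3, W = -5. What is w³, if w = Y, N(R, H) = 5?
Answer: 1000000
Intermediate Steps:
J(U) = 15 + 3*U² (J(U) = (-3 + 6)*(5 + U*U) = 3*(5 + U²) = 15 + 3*U²)
Y = 100 (Y = ((15 + 3*0²) - 5)² = ((15 + 3*0) - 5)² = ((15 + 0) - 5)² = (15 - 5)² = 10² = 100)
w = 100
w³ = 100³ = 1000000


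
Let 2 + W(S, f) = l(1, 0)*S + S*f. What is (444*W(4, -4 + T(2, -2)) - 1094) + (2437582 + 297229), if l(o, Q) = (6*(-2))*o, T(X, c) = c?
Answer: 2700861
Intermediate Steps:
l(o, Q) = -12*o
W(S, f) = -2 - 12*S + S*f (W(S, f) = -2 + ((-12*1)*S + S*f) = -2 + (-12*S + S*f) = -2 - 12*S + S*f)
(444*W(4, -4 + T(2, -2)) - 1094) + (2437582 + 297229) = (444*(-2 - 12*4 + 4*(-4 - 2)) - 1094) + (2437582 + 297229) = (444*(-2 - 48 + 4*(-6)) - 1094) + 2734811 = (444*(-2 - 48 - 24) - 1094) + 2734811 = (444*(-74) - 1094) + 2734811 = (-32856 - 1094) + 2734811 = -33950 + 2734811 = 2700861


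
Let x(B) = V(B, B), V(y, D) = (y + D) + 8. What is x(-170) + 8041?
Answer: 7709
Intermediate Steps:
V(y, D) = 8 + D + y (V(y, D) = (D + y) + 8 = 8 + D + y)
x(B) = 8 + 2*B (x(B) = 8 + B + B = 8 + 2*B)
x(-170) + 8041 = (8 + 2*(-170)) + 8041 = (8 - 340) + 8041 = -332 + 8041 = 7709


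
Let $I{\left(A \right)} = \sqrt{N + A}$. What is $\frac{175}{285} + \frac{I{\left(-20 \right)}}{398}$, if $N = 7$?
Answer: $\frac{35}{57} + \frac{i \sqrt{13}}{398} \approx 0.61403 + 0.0090592 i$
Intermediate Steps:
$I{\left(A \right)} = \sqrt{7 + A}$
$\frac{175}{285} + \frac{I{\left(-20 \right)}}{398} = \frac{175}{285} + \frac{\sqrt{7 - 20}}{398} = 175 \cdot \frac{1}{285} + \sqrt{-13} \cdot \frac{1}{398} = \frac{35}{57} + i \sqrt{13} \cdot \frac{1}{398} = \frac{35}{57} + \frac{i \sqrt{13}}{398}$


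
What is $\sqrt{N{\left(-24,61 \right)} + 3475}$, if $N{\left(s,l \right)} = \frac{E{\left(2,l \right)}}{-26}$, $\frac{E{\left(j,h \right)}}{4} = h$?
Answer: $\frac{\sqrt{585689}}{13} \approx 58.87$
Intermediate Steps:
$E{\left(j,h \right)} = 4 h$
$N{\left(s,l \right)} = - \frac{2 l}{13}$ ($N{\left(s,l \right)} = \frac{4 l}{-26} = 4 l \left(- \frac{1}{26}\right) = - \frac{2 l}{13}$)
$\sqrt{N{\left(-24,61 \right)} + 3475} = \sqrt{\left(- \frac{2}{13}\right) 61 + 3475} = \sqrt{- \frac{122}{13} + 3475} = \sqrt{\frac{45053}{13}} = \frac{\sqrt{585689}}{13}$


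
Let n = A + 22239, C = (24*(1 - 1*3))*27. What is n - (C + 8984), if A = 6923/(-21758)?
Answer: 320115/22 ≈ 14551.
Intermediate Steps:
C = -1296 (C = (24*(1 - 3))*27 = (24*(-2))*27 = -48*27 = -1296)
A = -7/22 (A = 6923*(-1/21758) = -7/22 ≈ -0.31818)
n = 489251/22 (n = -7/22 + 22239 = 489251/22 ≈ 22239.)
n - (C + 8984) = 489251/22 - (-1296 + 8984) = 489251/22 - 1*7688 = 489251/22 - 7688 = 320115/22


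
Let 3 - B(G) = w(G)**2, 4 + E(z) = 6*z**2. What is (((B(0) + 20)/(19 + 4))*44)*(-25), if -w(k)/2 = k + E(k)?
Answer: 45100/23 ≈ 1960.9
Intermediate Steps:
E(z) = -4 + 6*z**2
w(k) = 8 - 12*k**2 - 2*k (w(k) = -2*(k + (-4 + 6*k**2)) = -2*(-4 + k + 6*k**2) = 8 - 12*k**2 - 2*k)
B(G) = 3 - (8 - 12*G**2 - 2*G)**2
(((B(0) + 20)/(19 + 4))*44)*(-25) = ((((3 - 4*(-4 + 0 + 6*0**2)**2) + 20)/(19 + 4))*44)*(-25) = ((((3 - 4*(-4 + 0 + 6*0)**2) + 20)/23)*44)*(-25) = ((((3 - 4*(-4 + 0 + 0)**2) + 20)*(1/23))*44)*(-25) = ((((3 - 4*(-4)**2) + 20)*(1/23))*44)*(-25) = ((((3 - 4*16) + 20)*(1/23))*44)*(-25) = ((((3 - 64) + 20)*(1/23))*44)*(-25) = (((-61 + 20)*(1/23))*44)*(-25) = (-41*1/23*44)*(-25) = -41/23*44*(-25) = -1804/23*(-25) = 45100/23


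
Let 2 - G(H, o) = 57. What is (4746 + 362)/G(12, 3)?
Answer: -5108/55 ≈ -92.873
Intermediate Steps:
G(H, o) = -55 (G(H, o) = 2 - 1*57 = 2 - 57 = -55)
(4746 + 362)/G(12, 3) = (4746 + 362)/(-55) = 5108*(-1/55) = -5108/55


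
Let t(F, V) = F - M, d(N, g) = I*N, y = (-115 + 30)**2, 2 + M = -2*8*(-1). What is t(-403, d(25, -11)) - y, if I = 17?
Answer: -7642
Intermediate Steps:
M = 14 (M = -2 - 2*8*(-1) = -2 - 16*(-1) = -2 + 16 = 14)
y = 7225 (y = (-85)**2 = 7225)
d(N, g) = 17*N
t(F, V) = -14 + F (t(F, V) = F - 1*14 = F - 14 = -14 + F)
t(-403, d(25, -11)) - y = (-14 - 403) - 1*7225 = -417 - 7225 = -7642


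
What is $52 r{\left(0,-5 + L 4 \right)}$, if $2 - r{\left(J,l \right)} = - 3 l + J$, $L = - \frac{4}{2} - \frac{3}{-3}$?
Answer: $-1300$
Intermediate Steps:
$L = -1$ ($L = \left(-4\right) \frac{1}{2} - -1 = -2 + 1 = -1$)
$r{\left(J,l \right)} = 2 - J + 3 l$ ($r{\left(J,l \right)} = 2 - \left(- 3 l + J\right) = 2 - \left(J - 3 l\right) = 2 - J + 3 l$)
$52 r{\left(0,-5 + L 4 \right)} = 52 \left(2 - 0 + 3 \left(-5 - 4\right)\right) = 52 \left(2 + 0 + 3 \left(-5 - 4\right)\right) = 52 \left(2 + 0 + 3 \left(-9\right)\right) = 52 \left(2 + 0 - 27\right) = 52 \left(-25\right) = -1300$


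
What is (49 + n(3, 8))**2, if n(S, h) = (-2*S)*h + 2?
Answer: 9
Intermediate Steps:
n(S, h) = 2 - 2*S*h (n(S, h) = -2*S*h + 2 = 2 - 2*S*h)
(49 + n(3, 8))**2 = (49 + (2 - 2*3*8))**2 = (49 + (2 - 48))**2 = (49 - 46)**2 = 3**2 = 9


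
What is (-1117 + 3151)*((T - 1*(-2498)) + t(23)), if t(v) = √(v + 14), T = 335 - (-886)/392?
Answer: 565158087/98 + 2034*√37 ≈ 5.7793e+6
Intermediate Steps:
T = 66103/196 (T = 335 - (-886)/392 = 335 - 1*(-443/196) = 335 + 443/196 = 66103/196 ≈ 337.26)
t(v) = √(14 + v)
(-1117 + 3151)*((T - 1*(-2498)) + t(23)) = (-1117 + 3151)*((66103/196 - 1*(-2498)) + √(14 + 23)) = 2034*((66103/196 + 2498) + √37) = 2034*(555711/196 + √37) = 565158087/98 + 2034*√37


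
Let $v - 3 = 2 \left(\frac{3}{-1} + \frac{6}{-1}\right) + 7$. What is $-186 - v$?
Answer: $-178$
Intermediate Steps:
$v = -8$ ($v = 3 + \left(2 \left(\frac{3}{-1} + \frac{6}{-1}\right) + 7\right) = 3 + \left(2 \left(3 \left(-1\right) + 6 \left(-1\right)\right) + 7\right) = 3 + \left(2 \left(-3 - 6\right) + 7\right) = 3 + \left(2 \left(-9\right) + 7\right) = 3 + \left(-18 + 7\right) = 3 - 11 = -8$)
$-186 - v = -186 - -8 = -186 + 8 = -178$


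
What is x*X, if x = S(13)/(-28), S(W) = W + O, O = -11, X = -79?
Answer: 79/14 ≈ 5.6429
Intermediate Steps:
S(W) = -11 + W (S(W) = W - 11 = -11 + W)
x = -1/14 (x = (-11 + 13)/(-28) = 2*(-1/28) = -1/14 ≈ -0.071429)
x*X = -1/14*(-79) = 79/14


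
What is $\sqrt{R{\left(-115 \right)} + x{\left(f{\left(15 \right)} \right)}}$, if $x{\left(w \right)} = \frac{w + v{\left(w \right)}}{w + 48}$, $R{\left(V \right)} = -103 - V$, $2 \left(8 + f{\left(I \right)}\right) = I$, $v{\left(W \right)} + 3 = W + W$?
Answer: $\frac{\sqrt{107445}}{95} \approx 3.4504$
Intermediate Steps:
$v{\left(W \right)} = -3 + 2 W$ ($v{\left(W \right)} = -3 + \left(W + W\right) = -3 + 2 W$)
$f{\left(I \right)} = -8 + \frac{I}{2}$
$x{\left(w \right)} = \frac{-3 + 3 w}{48 + w}$ ($x{\left(w \right)} = \frac{w + \left(-3 + 2 w\right)}{w + 48} = \frac{-3 + 3 w}{48 + w}$)
$\sqrt{R{\left(-115 \right)} + x{\left(f{\left(15 \right)} \right)}} = \sqrt{\left(-103 - -115\right) + \frac{3 \left(-1 + \left(-8 + \frac{1}{2} \cdot 15\right)\right)}{48 + \left(-8 + \frac{1}{2} \cdot 15\right)}} = \sqrt{\left(-103 + 115\right) + \frac{3 \left(-1 + \left(-8 + \frac{15}{2}\right)\right)}{48 + \left(-8 + \frac{15}{2}\right)}} = \sqrt{12 + \frac{3 \left(-1 - \frac{1}{2}\right)}{48 - \frac{1}{2}}} = \sqrt{12 + 3 \frac{1}{\frac{95}{2}} \left(- \frac{3}{2}\right)} = \sqrt{12 + 3 \cdot \frac{2}{95} \left(- \frac{3}{2}\right)} = \sqrt{12 - \frac{9}{95}} = \sqrt{\frac{1131}{95}} = \frac{\sqrt{107445}}{95}$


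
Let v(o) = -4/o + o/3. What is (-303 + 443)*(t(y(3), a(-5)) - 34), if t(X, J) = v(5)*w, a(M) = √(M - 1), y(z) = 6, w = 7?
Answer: -11732/3 ≈ -3910.7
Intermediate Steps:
v(o) = -4/o + o/3 (v(o) = -4/o + o*(⅓) = -4/o + o/3)
a(M) = √(-1 + M)
t(X, J) = 91/15 (t(X, J) = (-4/5 + (⅓)*5)*7 = (-4*⅕ + 5/3)*7 = (-⅘ + 5/3)*7 = (13/15)*7 = 91/15)
(-303 + 443)*(t(y(3), a(-5)) - 34) = (-303 + 443)*(91/15 - 34) = 140*(-419/15) = -11732/3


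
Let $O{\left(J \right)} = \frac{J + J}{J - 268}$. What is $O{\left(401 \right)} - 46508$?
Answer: $- \frac{6184762}{133} \approx -46502.0$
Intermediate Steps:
$O{\left(J \right)} = \frac{2 J}{-268 + J}$
$O{\left(401 \right)} - 46508 = 2 \cdot 401 \frac{1}{-268 + 401} - 46508 = 2 \cdot 401 \cdot \frac{1}{133} - 46508 = \frac{802}{133} - 46508 = - \frac{6184762}{133}$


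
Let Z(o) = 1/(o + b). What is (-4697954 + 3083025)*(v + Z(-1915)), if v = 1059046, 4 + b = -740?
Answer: -4547645414259777/2659 ≈ -1.7103e+12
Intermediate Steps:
b = -744 (b = -4 - 740 = -744)
Z(o) = 1/(-744 + o) (Z(o) = 1/(o - 744) = 1/(-744 + o))
(-4697954 + 3083025)*(v + Z(-1915)) = (-4697954 + 3083025)*(1059046 + 1/(-744 - 1915)) = -1614929*(1059046 + 1/(-2659)) = -1614929*(1059046 - 1/2659) = -1614929*2816003313/2659 = -4547645414259777/2659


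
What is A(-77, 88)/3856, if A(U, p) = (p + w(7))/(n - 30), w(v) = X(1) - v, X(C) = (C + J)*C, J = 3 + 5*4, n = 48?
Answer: 35/23136 ≈ 0.0015128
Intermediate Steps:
J = 23 (J = 3 + 20 = 23)
X(C) = C*(23 + C) (X(C) = (C + 23)*C = (23 + C)*C = C*(23 + C))
w(v) = 24 - v (w(v) = 1*(23 + 1) - v = 1*24 - v = 24 - v)
A(U, p) = 17/18 + p/18 (A(U, p) = (p + (24 - 1*7))/(48 - 30) = (p + (24 - 7))/18 = (p + 17)*(1/18) = (17 + p)*(1/18) = 17/18 + p/18)
A(-77, 88)/3856 = (17/18 + (1/18)*88)/3856 = (17/18 + 44/9)*(1/3856) = (35/6)*(1/3856) = 35/23136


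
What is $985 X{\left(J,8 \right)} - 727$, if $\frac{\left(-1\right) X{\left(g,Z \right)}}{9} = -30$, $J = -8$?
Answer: $265223$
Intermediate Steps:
$X{\left(g,Z \right)} = 270$ ($X{\left(g,Z \right)} = \left(-9\right) \left(-30\right) = 270$)
$985 X{\left(J,8 \right)} - 727 = 985 \cdot 270 - 727 = 265950 - 727 = 265223$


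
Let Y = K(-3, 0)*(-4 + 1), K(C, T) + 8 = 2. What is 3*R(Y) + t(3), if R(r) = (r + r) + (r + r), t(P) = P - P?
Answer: 216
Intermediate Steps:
K(C, T) = -6 (K(C, T) = -8 + 2 = -6)
t(P) = 0
Y = 18 (Y = -6*(-4 + 1) = -6*(-3) = 18)
R(r) = 4*r (R(r) = 2*r + 2*r = 4*r)
3*R(Y) + t(3) = 3*(4*18) + 0 = 3*72 + 0 = 216 + 0 = 216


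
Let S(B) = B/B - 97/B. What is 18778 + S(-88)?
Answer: 1652649/88 ≈ 18780.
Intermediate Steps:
S(B) = 1 - 97/B
18778 + S(-88) = 18778 + (-97 - 88)/(-88) = 18778 - 1/88*(-185) = 18778 + 185/88 = 1652649/88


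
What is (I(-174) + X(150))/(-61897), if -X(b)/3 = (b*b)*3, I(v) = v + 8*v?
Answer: 204066/61897 ≈ 3.2969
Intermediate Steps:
I(v) = 9*v
X(b) = -9*b² (X(b) = -3*b*b*3 = -3*b²*3 = -9*b²)
(I(-174) + X(150))/(-61897) = (9*(-174) - 9*150²)/(-61897) = (-1566 - 9*22500)*(-1/61897) = (-1566 - 202500)*(-1/61897) = -204066*(-1/61897) = 204066/61897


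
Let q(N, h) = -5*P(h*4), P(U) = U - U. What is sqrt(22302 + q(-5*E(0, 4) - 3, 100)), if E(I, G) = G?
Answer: 3*sqrt(2478) ≈ 149.34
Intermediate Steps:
P(U) = 0
q(N, h) = 0 (q(N, h) = -5*0 = 0)
sqrt(22302 + q(-5*E(0, 4) - 3, 100)) = sqrt(22302 + 0) = sqrt(22302) = 3*sqrt(2478)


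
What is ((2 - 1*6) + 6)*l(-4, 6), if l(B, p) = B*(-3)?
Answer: 24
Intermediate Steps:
l(B, p) = -3*B
((2 - 1*6) + 6)*l(-4, 6) = ((2 - 1*6) + 6)*(-3*(-4)) = ((2 - 6) + 6)*12 = (-4 + 6)*12 = 2*12 = 24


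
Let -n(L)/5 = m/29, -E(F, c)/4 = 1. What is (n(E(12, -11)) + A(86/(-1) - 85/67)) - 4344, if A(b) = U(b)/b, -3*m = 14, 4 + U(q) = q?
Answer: -736267907/169563 ≈ -4342.1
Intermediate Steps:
U(q) = -4 + q
E(F, c) = -4 (E(F, c) = -4*1 = -4)
m = -14/3 (m = -1/3*14 = -14/3 ≈ -4.6667)
A(b) = (-4 + b)/b
n(L) = 70/87 (n(L) = -(-70)/(3*29) = -5*(-14/87) = 70/87)
(n(E(12, -11)) + A(86/(-1) - 85/67)) - 4344 = (70/87 + (-4 + (86/(-1) - 85/67))/(86/(-1) - 85/67)) - 4344 = (70/87 + (-4 + (86*(-1) - 85*1/67))/(86*(-1) - 85*1/67)) - 4344 = (70/87 + (-4 + (-86 - 85/67))/(-86 - 85/67)) - 4344 = (70/87 + (-4 - 5847/67)/(-5847/67)) - 4344 = (70/87 - 67/5847*(-6115/67)) - 4344 = (70/87 + 6115/5847) - 4344 = 313765/169563 - 4344 = -736267907/169563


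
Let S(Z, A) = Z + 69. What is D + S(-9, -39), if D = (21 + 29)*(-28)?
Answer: -1340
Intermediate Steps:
S(Z, A) = 69 + Z
D = -1400 (D = 50*(-28) = -1400)
D + S(-9, -39) = -1400 + (69 - 9) = -1400 + 60 = -1340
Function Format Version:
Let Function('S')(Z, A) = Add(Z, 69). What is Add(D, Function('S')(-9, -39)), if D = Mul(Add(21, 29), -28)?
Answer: -1340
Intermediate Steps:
Function('S')(Z, A) = Add(69, Z)
D = -1400 (D = Mul(50, -28) = -1400)
Add(D, Function('S')(-9, -39)) = Add(-1400, Add(69, -9)) = Add(-1400, 60) = -1340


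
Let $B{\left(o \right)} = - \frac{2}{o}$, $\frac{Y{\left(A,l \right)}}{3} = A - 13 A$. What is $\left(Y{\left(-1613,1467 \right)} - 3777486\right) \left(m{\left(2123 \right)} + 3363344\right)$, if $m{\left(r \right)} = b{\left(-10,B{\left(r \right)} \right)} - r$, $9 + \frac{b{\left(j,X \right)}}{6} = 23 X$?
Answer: $- \frac{26540864015071770}{2123} \approx -1.2502 \cdot 10^{13}$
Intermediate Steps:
$Y{\left(A,l \right)} = - 36 A$ ($Y{\left(A,l \right)} = 3 \left(A - 13 A\right) = 3 \left(- 12 A\right) = - 36 A$)
$b{\left(j,X \right)} = -54 + 138 X$ ($b{\left(j,X \right)} = -54 + 6 \cdot 23 X = -54 + 138 X$)
$m{\left(r \right)} = -54 - r - \frac{276}{r}$ ($m{\left(r \right)} = \left(-54 + 138 \left(- \frac{2}{r}\right)\right) - r = \left(-54 - \frac{276}{r}\right) - r = -54 - r - \frac{276}{r}$)
$\left(Y{\left(-1613,1467 \right)} - 3777486\right) \left(m{\left(2123 \right)} + 3363344\right) = \left(\left(-36\right) \left(-1613\right) - 3777486\right) \left(\left(-54 - 2123 - \frac{276}{2123}\right) + 3363344\right) = \left(58068 - 3777486\right) \left(\left(-54 - 2123 - \frac{276}{2123}\right) + 3363344\right) = - 3719418 \left(\left(-54 - 2123 - \frac{276}{2123}\right) + 3363344\right) = - 3719418 \left(- \frac{4622047}{2123} + 3363344\right) = \left(-3719418\right) \frac{7135757265}{2123} = - \frac{26540864015071770}{2123}$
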